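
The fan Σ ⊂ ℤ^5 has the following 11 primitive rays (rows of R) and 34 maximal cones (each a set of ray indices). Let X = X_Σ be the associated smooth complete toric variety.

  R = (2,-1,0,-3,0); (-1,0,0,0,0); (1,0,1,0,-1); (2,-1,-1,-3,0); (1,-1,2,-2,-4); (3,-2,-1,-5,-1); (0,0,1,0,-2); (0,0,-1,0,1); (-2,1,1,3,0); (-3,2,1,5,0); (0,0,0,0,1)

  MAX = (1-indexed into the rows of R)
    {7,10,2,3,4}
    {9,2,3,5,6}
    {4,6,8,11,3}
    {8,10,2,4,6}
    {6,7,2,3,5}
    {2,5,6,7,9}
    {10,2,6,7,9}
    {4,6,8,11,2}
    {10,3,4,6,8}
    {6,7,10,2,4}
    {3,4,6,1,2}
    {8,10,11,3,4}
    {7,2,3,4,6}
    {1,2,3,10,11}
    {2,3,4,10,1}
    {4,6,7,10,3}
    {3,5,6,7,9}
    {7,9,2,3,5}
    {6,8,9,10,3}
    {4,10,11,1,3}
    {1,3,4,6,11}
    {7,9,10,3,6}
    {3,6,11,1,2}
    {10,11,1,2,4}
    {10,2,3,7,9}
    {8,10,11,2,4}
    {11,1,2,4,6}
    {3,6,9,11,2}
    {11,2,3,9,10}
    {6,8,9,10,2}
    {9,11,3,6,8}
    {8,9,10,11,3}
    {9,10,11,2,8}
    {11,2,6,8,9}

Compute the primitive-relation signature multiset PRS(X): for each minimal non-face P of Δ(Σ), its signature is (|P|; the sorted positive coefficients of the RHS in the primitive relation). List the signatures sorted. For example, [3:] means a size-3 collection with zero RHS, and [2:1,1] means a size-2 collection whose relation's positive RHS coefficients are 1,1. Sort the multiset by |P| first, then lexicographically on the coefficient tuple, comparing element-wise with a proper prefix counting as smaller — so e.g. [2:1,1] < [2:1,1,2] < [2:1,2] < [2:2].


17 collections generate NE(X_Σ); each relation:

  • {4,9}:  v_{4} + v_{9} = 0  ⇒ sig = [2:]
  • {1,8}:  v_{1} + v_{8} = v_{4} + v_{11}  ⇒ sig = [2:1,1]
  • {7,8}:  v_{7} + v_{8} = v_{6} + v_{10}  ⇒ sig = [2:1,1]
  • {7,11}:  v_{7} + v_{11} = v_{2} + v_{3}  ⇒ sig = [2:1,1]
  • {1,9}:  v_{1} + v_{9} = v_{2} + v_{3} + v_{11}  ⇒ sig = [2:1,1,1]
  • {5,8}:  v_{5} + v_{8} = v_{6} + v_{7} + v_{9}  ⇒ sig = [2:1,1,1]
  • {4,5}:  v_{4} + v_{5} = v_{2} + v_{3} + v_{6} + v_{7}  ⇒ sig = [2:1,1,1,1]
  • {5,11}:  v_{5} + v_{11} = 2·v_{2} + 2·v_{3} + v_{6} + v_{9}  ⇒ sig = [2:1,1,2,2]
  • {5,10}:  v_{5} + v_{10} = 2·v_{7} + v_{9}  ⇒ sig = [2:1,2]
  • {1,7}:  v_{1} + v_{7} = 2·v_{2} + 2·v_{3} + v_{4}  ⇒ sig = [2:1,2,2]
  • {1,5}:  v_{1} + v_{5} = 3·v_{2} + 3·v_{3} + v_{6}  ⇒ sig = [2:1,3,3]
  • {2,3,8}:  v_{2} + v_{3} + v_{8} = 0  ⇒ sig = [3:]
  • {6,10,11}:  v_{6} + v_{10} + v_{11} = 0  ⇒ sig = [3:]
  • {1,6,10}:  v_{1} + v_{6} + v_{10} = v_{2} + v_{3} + v_{4}  ⇒ sig = [3:1,1,1]
  • {2,3,4,11}:  v_{2} + v_{3} + v_{4} + v_{11} = v_{1}  ⇒ sig = [4:1]
  • {2,3,6,10}:  v_{2} + v_{3} + v_{6} + v_{10} = v_{7}  ⇒ sig = [4:1]
  • {2,3,6,7,9}:  v_{2} + v_{3} + v_{6} + v_{7} + v_{9} = v_{5}  ⇒ sig = [5:1]

Signatures (|P|; sorted positive RHS coefficients), sorted:
[[2:], [2:1,1], [2:1,1], [2:1,1], [2:1,1,1], [2:1,1,1], [2:1,1,1,1], [2:1,1,2,2], [2:1,2], [2:1,2,2], [2:1,3,3], [3:], [3:], [3:1,1,1], [4:1], [4:1], [5:1]]


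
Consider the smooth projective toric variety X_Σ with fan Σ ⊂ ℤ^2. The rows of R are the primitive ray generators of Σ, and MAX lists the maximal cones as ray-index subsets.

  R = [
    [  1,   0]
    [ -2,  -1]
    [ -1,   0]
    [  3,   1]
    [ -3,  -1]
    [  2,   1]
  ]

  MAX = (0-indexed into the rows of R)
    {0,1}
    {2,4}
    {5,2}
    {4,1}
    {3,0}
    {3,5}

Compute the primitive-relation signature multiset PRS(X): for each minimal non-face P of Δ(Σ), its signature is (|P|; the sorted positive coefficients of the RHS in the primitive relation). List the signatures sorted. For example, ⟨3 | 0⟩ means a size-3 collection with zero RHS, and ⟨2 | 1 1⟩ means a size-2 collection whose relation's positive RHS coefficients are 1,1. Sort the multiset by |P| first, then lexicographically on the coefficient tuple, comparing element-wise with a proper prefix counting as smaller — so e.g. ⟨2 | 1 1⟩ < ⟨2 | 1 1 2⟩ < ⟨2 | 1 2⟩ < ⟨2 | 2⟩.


Σ has 9 primitive collections:

  {0,2}:  v_{0} + v_{2} = 0 — sig = ⟨2 | 0⟩
  {1,5}:  v_{1} + v_{5} = 0 — sig = ⟨2 | 0⟩
  {3,4}:  v_{3} + v_{4} = 0 — sig = ⟨2 | 0⟩
  {0,4}:  v_{0} + v_{4} = v_{1} — sig = ⟨2 | 1⟩
  {0,5}:  v_{0} + v_{5} = v_{3} — sig = ⟨2 | 1⟩
  {1,2}:  v_{1} + v_{2} = v_{4} — sig = ⟨2 | 1⟩
  {1,3}:  v_{1} + v_{3} = v_{0} — sig = ⟨2 | 1⟩
  {2,3}:  v_{2} + v_{3} = v_{5} — sig = ⟨2 | 1⟩
  {4,5}:  v_{4} + v_{5} = v_{2} — sig = ⟨2 | 1⟩

so the primitive-relation signature multiset is
[⟨2 | 0⟩, ⟨2 | 0⟩, ⟨2 | 0⟩, ⟨2 | 1⟩, ⟨2 | 1⟩, ⟨2 | 1⟩, ⟨2 | 1⟩, ⟨2 | 1⟩, ⟨2 | 1⟩]


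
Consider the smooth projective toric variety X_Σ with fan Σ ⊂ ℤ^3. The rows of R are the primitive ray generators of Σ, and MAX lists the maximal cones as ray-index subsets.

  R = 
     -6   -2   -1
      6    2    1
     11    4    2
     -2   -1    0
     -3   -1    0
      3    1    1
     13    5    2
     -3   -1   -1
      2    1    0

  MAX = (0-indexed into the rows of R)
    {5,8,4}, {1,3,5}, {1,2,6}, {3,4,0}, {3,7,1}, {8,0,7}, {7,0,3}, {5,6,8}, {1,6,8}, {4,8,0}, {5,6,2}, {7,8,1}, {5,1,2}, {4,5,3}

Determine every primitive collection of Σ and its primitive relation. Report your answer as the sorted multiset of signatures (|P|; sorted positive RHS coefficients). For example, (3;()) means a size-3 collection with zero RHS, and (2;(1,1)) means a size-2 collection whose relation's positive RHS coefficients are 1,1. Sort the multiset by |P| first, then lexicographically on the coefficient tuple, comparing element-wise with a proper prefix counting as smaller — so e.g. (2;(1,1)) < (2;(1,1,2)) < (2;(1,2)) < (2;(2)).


The 17 primitive collections of Σ (r=9, n=3):

  P={0,1}:  v_{0} + v_{1} = 0  ⇒ sig = (2;())
  P={3,8}:  v_{3} + v_{8} = 0  ⇒ sig = (2;())
  P={5,7}:  v_{5} + v_{7} = 0  ⇒ sig = (2;())
  P={0,5}:  v_{0} + v_{5} = v_{4}  ⇒ sig = (2;(1))
  P={1,4}:  v_{1} + v_{4} = v_{5}  ⇒ sig = (2;(1))
  P={2,8}:  v_{2} + v_{8} = v_{6}  ⇒ sig = (2;(1))
  P={3,6}:  v_{3} + v_{6} = v_{2}  ⇒ sig = (2;(1))
  P={4,7}:  v_{4} + v_{7} = v_{0}  ⇒ sig = (2;(1))
  P={0,2}:  v_{0} + v_{2} = v_{5} + v_{8}  ⇒ sig = (2;(1,1))
  P={2,3}:  v_{2} + v_{3} = v_{1} + v_{5}  ⇒ sig = (2;(1,1))
  P={2,7}:  v_{2} + v_{7} = v_{1} + v_{8}  ⇒ sig = (2;(1,1))
  P={0,6}:  v_{0} + v_{6} = v_{5} + 2·v_{8}  ⇒ sig = (2;(1,2))
  P={2,4}:  v_{2} + v_{4} = 2·v_{5} + v_{8}  ⇒ sig = (2;(1,2))
  P={6,7}:  v_{6} + v_{7} = v_{1} + 2·v_{8}  ⇒ sig = (2;(1,2))
  P={4,6}:  v_{4} + v_{6} = 2·v_{5} + 2·v_{8}  ⇒ sig = (2;(2,2))
  P={1,5,8}:  v_{1} + v_{5} + v_{8} = v_{2}  ⇒ sig = (3;(1))
  P={1,5,6}:  v_{1} + v_{5} + v_{6} = 2·v_{2}  ⇒ sig = (3;(2))

Signatures (|P|; sorted positive RHS coefficients), sorted:
    |P|=2: 15 collections, coeffs (), (), (), (1), (1), (1), (1), (1), (1,1), (1,1), (1,1), (1,2), (1,2), (1,2), (2,2)
    |P|=3: 2 collections, coeffs (1), (2)


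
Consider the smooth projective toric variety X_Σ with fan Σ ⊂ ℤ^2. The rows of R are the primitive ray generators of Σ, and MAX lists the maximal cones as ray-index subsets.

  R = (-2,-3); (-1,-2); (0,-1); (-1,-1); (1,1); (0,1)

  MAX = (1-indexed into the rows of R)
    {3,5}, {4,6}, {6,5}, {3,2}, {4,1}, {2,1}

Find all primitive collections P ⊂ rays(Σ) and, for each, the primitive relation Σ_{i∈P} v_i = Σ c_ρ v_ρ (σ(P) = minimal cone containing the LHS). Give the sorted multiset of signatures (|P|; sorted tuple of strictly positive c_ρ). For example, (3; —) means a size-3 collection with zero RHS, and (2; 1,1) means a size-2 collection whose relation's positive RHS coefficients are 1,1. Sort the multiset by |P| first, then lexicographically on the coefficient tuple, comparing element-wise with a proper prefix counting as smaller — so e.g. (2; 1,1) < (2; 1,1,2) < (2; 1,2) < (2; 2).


Primitive collections (9):

  • {3,6}:  v_{3} + v_{6} = 0 ; sig = (2; —)
  • {4,5}:  v_{4} + v_{5} = 0 ; sig = (2; —)
  • {1,5}:  v_{1} + v_{5} = v_{2} ; sig = (2; 1)
  • {2,4}:  v_{2} + v_{4} = v_{1} ; sig = (2; 1)
  • {2,5}:  v_{2} + v_{5} = v_{3} ; sig = (2; 1)
  • {2,6}:  v_{2} + v_{6} = v_{4} ; sig = (2; 1)
  • {3,4}:  v_{3} + v_{4} = v_{2} ; sig = (2; 1)
  • {1,3}:  v_{1} + v_{3} = 2·v_{2} ; sig = (2; 2)
  • {1,6}:  v_{1} + v_{6} = 2·v_{4} ; sig = (2; 2)

Hence PRS(X_Σ) =
    |P|=2: 9 collections, coeffs (), (), (1), (1), (1), (1), (1), (2), (2)


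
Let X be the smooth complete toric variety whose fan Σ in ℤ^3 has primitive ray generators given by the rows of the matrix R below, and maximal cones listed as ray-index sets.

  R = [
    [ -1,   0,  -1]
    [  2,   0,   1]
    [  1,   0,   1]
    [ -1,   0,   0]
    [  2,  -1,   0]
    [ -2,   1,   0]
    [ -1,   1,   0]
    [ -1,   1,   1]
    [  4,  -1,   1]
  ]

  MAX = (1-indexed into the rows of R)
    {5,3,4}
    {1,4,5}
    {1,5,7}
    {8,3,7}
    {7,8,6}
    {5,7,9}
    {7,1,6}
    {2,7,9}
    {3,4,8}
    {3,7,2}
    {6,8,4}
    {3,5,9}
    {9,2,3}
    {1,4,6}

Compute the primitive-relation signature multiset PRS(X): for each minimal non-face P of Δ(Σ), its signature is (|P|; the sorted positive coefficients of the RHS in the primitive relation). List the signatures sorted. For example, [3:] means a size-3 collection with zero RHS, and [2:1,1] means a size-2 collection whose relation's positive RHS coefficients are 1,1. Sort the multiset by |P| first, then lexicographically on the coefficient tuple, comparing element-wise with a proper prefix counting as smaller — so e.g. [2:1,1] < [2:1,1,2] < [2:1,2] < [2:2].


17 minimal non-faces of Δ(Σ) (on 9 rays):

  P={1,3}:  v_{1} + v_{3} = 0  so sig = [2:]
  P={5,6}:  v_{5} + v_{6} = 0  so sig = [2:]
  P={1,8}:  v_{1} + v_{8} = v_{6}  so sig = [2:1]
  P={2,4}:  v_{2} + v_{4} = v_{3}  so sig = [2:1]
  P={2,5}:  v_{2} + v_{5} = v_{9}  so sig = [2:1]
  P={3,6}:  v_{3} + v_{6} = v_{8}  so sig = [2:1]
  P={4,7}:  v_{4} + v_{7} = v_{6}  so sig = [2:1]
  P={5,8}:  v_{5} + v_{8} = v_{3}  so sig = [2:1]
  P={6,9}:  v_{6} + v_{9} = v_{2}  so sig = [2:1]
  P={1,2}:  v_{1} + v_{2} = v_{5} + v_{7}  so sig = [2:1,1]
  P={2,6}:  v_{2} + v_{6} = v_{3} + v_{7}  so sig = [2:1,1]
  P={4,9}:  v_{4} + v_{9} = v_{3} + v_{5}  so sig = [2:1,1]
  P={8,9}:  v_{8} + v_{9} = v_{2} + v_{3}  so sig = [2:1,1]
  P={1,9}:  v_{1} + v_{9} = 2·v_{5} + v_{7}  so sig = [2:1,2]
  P={2,8}:  v_{2} + v_{8} = 2·v_{3} + v_{7}  so sig = [2:1,2]
  P={3,5,7}:  v_{3} + v_{5} + v_{7} = v_{2}  so sig = [3:1]
  P={3,7,9}:  v_{3} + v_{7} + v_{9} = 2·v_{2}  so sig = [3:2]

Signatures (|P|; sorted positive RHS coefficients), sorted:
    |P|=2: 15 collections, coeffs (), (), (1), (1), (1), (1), (1), (1), (1), (1,1), (1,1), (1,1), (1,1), (1,2), (1,2)
    |P|=3: 2 collections, coeffs (1), (2)


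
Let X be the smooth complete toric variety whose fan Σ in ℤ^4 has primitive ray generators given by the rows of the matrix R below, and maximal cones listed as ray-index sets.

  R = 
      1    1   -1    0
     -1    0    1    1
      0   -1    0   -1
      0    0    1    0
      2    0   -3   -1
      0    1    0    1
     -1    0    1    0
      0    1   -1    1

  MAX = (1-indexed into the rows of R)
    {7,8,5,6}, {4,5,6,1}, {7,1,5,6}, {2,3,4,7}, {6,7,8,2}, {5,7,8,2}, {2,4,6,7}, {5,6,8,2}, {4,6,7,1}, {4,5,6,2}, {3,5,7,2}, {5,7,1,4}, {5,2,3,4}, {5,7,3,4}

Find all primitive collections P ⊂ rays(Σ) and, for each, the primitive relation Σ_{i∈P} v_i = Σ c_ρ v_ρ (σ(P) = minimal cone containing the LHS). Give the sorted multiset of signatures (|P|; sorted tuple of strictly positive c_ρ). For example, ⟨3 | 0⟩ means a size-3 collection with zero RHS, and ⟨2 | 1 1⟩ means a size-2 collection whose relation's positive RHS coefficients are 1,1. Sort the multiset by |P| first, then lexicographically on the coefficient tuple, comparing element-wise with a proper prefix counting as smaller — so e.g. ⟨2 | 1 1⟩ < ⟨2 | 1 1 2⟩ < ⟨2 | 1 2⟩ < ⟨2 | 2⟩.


Minimal non-faces — 9 found among 8 rays, 14 max cones:

  {3,6}:  v_{3} + v_{6} = 0  ⟹  sig = ⟨2 | 0⟩
  {1,2}:  v_{1} + v_{2} = v_{6}  ⟹  sig = ⟨2 | 1⟩
  {4,8}:  v_{4} + v_{8} = v_{6}  ⟹  sig = ⟨2 | 1⟩
  {1,3}:  v_{1} + v_{3} = v_{4} + v_{5} + v_{7}  ⟹  sig = ⟨2 | 1 1 1⟩
  {3,8}:  v_{3} + v_{8} = v_{2} + v_{5} + v_{7}  ⟹  sig = ⟨2 | 1 1 1⟩
  {1,8}:  v_{1} + v_{8} = v_{5} + 2·v_{6} + v_{7}  ⟹  sig = ⟨2 | 1 1 2⟩
  {2,4,5,7}:  v_{2} + v_{4} + v_{5} + v_{7} = 0  ⟹  sig = ⟨4 | 0⟩
  {2,5,6,7}:  v_{2} + v_{5} + v_{6} + v_{7} = v_{8}  ⟹  sig = ⟨4 | 1⟩
  {4,5,6,7}:  v_{4} + v_{5} + v_{6} + v_{7} = v_{1}  ⟹  sig = ⟨4 | 1⟩

Hence PRS(X_Σ) =
    ⟨2 | 0⟩
    ⟨2 | 1⟩
    ⟨2 | 1⟩
    ⟨2 | 1 1 1⟩
    ⟨2 | 1 1 1⟩
    ⟨2 | 1 1 2⟩
    ⟨4 | 0⟩
    ⟨4 | 1⟩
    ⟨4 | 1⟩


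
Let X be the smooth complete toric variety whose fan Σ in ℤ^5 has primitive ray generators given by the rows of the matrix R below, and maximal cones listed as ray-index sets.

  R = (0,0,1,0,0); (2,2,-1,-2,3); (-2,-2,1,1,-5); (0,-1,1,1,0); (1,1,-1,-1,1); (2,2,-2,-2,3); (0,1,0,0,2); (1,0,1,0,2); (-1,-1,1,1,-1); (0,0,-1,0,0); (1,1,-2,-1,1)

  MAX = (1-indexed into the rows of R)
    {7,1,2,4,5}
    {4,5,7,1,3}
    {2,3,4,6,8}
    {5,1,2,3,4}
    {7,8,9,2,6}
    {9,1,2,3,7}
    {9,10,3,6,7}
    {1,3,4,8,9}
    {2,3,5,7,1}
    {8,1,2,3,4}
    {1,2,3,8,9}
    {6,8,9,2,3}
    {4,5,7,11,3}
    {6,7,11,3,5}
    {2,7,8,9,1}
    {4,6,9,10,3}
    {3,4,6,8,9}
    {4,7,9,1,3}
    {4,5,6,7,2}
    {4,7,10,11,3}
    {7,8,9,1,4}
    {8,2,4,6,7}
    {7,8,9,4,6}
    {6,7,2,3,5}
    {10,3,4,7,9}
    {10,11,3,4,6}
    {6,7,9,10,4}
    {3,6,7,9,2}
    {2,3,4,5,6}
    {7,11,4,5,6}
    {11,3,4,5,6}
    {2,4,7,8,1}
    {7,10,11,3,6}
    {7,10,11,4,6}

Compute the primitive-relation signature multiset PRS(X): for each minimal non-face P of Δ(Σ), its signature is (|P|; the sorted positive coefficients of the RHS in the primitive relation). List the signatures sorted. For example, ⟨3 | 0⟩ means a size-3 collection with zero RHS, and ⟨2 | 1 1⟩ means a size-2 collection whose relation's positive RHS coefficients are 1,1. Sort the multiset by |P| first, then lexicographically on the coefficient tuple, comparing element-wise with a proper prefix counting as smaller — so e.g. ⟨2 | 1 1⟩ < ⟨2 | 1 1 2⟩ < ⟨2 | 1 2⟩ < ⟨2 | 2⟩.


Σ has 15 primitive collections:

  P = {1,10}:  v_{1} + v_{10} = 0  →  sig = ⟨2 | 0⟩
  P = {5,9}:  v_{5} + v_{9} = 0  →  sig = ⟨2 | 0⟩
  P = {1,6}:  v_{1} + v_{6} = v_{2}  →  sig = ⟨2 | 1⟩
  P = {1,11}:  v_{1} + v_{11} = v_{5}  →  sig = ⟨2 | 1⟩
  P = {2,10}:  v_{2} + v_{10} = v_{6}  →  sig = ⟨2 | 1⟩
  P = {5,10}:  v_{5} + v_{10} = v_{11}  →  sig = ⟨2 | 1⟩
  P = {9,11}:  v_{9} + v_{11} = v_{10}  →  sig = ⟨2 | 1⟩
  P = {2,11}:  v_{2} + v_{11} = v_{5} + v_{6}  →  sig = ⟨2 | 1 1⟩
  P = {5,8}:  v_{5} + v_{8} = v_{2} + v_{4}  →  sig = ⟨2 | 1 1⟩
  P = {8,11}:  v_{8} + v_{11} = v_{4} + v_{6}  →  sig = ⟨2 | 1 1⟩
  P = {8,10}:  v_{8} + v_{10} = v_{4} + v_{6} + v_{9}  →  sig = ⟨2 | 1 1 1⟩
  P = {2,4,9}:  v_{2} + v_{4} + v_{9} = v_{8}  →  sig = ⟨3 | 1⟩
  P = {3,7,8}:  v_{3} + v_{7} + v_{8} = v_{1} + v_{9}  →  sig = ⟨3 | 1 1⟩
  P = {3,4,6,7}:  v_{3} + v_{4} + v_{6} + v_{7} = 0  →  sig = ⟨4 | 0⟩
  P = {2,3,4,7}:  v_{2} + v_{3} + v_{4} + v_{7} = v_{1}  →  sig = ⟨4 | 1⟩

Hence PRS(X_Σ) =
    ⟨2 | 0⟩
    ⟨2 | 0⟩
    ⟨2 | 1⟩
    ⟨2 | 1⟩
    ⟨2 | 1⟩
    ⟨2 | 1⟩
    ⟨2 | 1⟩
    ⟨2 | 1 1⟩
    ⟨2 | 1 1⟩
    ⟨2 | 1 1⟩
    ⟨2 | 1 1 1⟩
    ⟨3 | 1⟩
    ⟨3 | 1 1⟩
    ⟨4 | 0⟩
    ⟨4 | 1⟩


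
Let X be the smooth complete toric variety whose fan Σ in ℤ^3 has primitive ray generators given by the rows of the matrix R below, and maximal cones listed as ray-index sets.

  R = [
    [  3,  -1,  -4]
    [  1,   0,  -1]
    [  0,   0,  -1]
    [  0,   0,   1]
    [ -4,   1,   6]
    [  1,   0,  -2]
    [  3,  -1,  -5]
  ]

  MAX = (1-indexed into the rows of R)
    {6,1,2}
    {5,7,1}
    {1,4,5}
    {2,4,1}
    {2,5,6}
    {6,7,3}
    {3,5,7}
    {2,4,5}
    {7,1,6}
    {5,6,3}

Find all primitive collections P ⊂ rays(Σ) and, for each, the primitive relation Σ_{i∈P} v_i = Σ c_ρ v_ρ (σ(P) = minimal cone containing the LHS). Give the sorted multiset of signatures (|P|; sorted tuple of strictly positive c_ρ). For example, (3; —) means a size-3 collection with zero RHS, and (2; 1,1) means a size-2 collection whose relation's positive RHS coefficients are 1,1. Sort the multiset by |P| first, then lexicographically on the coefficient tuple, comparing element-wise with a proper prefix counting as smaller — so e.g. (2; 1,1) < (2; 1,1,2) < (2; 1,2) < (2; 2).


Δ(Σ) — 7 vertices, 9 min non-faces:

  • {3,4}:  v_{3} + v_{4} = 0  ⇒ sig = (2; —)
  • {1,3}:  v_{1} + v_{3} = v_{7}  ⇒ sig = (2; 1)
  • {2,3}:  v_{2} + v_{3} = v_{6}  ⇒ sig = (2; 1)
  • {4,6}:  v_{4} + v_{6} = v_{2}  ⇒ sig = (2; 1)
  • {4,7}:  v_{4} + v_{7} = v_{1}  ⇒ sig = (2; 1)
  • {2,7}:  v_{2} + v_{7} = v_{1} + v_{6}  ⇒ sig = (2; 1,1)
  • {1,5,6}:  v_{1} + v_{5} + v_{6} = 0  ⇒ sig = (3; —)
  • {1,2,5}:  v_{1} + v_{2} + v_{5} = v_{4}  ⇒ sig = (3; 1)
  • {5,6,7}:  v_{5} + v_{6} + v_{7} = v_{3}  ⇒ sig = (3; 1)

so the primitive-relation signature multiset is
[(2; —), (2; 1), (2; 1), (2; 1), (2; 1), (2; 1,1), (3; —), (3; 1), (3; 1)]


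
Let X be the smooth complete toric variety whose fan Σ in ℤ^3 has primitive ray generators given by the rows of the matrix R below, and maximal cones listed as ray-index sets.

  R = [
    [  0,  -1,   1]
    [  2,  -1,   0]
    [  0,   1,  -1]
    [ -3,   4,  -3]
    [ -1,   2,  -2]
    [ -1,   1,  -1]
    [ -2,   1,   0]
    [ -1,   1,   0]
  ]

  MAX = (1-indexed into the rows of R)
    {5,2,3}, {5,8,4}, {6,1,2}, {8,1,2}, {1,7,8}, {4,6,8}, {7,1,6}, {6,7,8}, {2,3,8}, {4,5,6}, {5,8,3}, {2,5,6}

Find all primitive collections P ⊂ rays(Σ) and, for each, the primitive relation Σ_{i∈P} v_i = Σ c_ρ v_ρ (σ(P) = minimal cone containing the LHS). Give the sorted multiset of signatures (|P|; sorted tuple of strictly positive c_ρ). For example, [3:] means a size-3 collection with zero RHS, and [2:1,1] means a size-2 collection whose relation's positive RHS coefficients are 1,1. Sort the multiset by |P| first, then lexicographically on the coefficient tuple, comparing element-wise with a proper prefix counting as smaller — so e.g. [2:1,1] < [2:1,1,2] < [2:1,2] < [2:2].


Σ has 14 primitive collections:

  • {1,3}:  v_{1} + v_{3} = 0 — sig = [2:]
  • {2,7}:  v_{2} + v_{7} = 0 — sig = [2:]
  • {1,5}:  v_{1} + v_{5} = v_{6} — sig = [2:1]
  • {3,6}:  v_{3} + v_{6} = v_{5} — sig = [2:1]
  • {2,4}:  v_{2} + v_{4} = v_{3} + v_{5} — sig = [2:1,1]
  • {3,7}:  v_{3} + v_{7} = v_{6} + v_{8} — sig = [2:1,1]
  • {1,4}:  v_{1} + v_{4} = 2·v_{6} + v_{8} — sig = [2:1,2]
  • {3,4}:  v_{3} + v_{4} = 2·v_{5} + v_{8} — sig = [2:1,2]
  • {5,7}:  v_{5} + v_{7} = 2·v_{6} + v_{8} — sig = [2:1,2]
  • {4,7}:  v_{4} + v_{7} = 3·v_{6} + 2·v_{8} — sig = [2:2,3]
  • {1,6,8}:  v_{1} + v_{6} + v_{8} = v_{7} — sig = [3:1]
  • {2,6,8}:  v_{2} + v_{6} + v_{8} = v_{3} — sig = [3:1]
  • {5,6,8}:  v_{5} + v_{6} + v_{8} = v_{4} — sig = [3:1]
  • {2,5,8}:  v_{2} + v_{5} + v_{8} = 2·v_{3} — sig = [3:2]

Hence PRS(X_Σ) =
    [2:]
    [2:]
    [2:1]
    [2:1]
    [2:1,1]
    [2:1,1]
    [2:1,2]
    [2:1,2]
    [2:1,2]
    [2:2,3]
    [3:1]
    [3:1]
    [3:1]
    [3:2]


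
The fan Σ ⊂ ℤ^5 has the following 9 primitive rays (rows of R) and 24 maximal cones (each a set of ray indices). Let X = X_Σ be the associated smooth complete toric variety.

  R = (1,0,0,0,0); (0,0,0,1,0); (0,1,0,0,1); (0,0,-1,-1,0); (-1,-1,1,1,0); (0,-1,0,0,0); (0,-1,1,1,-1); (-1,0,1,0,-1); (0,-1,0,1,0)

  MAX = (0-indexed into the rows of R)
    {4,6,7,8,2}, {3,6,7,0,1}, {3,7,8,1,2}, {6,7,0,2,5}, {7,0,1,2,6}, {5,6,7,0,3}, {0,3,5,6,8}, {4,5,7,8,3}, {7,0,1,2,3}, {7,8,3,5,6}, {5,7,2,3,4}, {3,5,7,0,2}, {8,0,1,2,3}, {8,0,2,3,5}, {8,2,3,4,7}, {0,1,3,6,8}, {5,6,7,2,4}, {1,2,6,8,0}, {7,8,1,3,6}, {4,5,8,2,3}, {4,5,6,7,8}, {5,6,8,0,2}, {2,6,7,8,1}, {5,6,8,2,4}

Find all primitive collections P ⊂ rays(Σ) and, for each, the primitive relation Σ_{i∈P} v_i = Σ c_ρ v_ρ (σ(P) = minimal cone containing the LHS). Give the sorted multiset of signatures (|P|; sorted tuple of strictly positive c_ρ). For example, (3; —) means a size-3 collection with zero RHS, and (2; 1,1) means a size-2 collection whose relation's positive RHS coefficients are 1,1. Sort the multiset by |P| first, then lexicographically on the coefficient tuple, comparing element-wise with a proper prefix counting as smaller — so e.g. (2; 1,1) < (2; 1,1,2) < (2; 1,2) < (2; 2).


7 collections generate NE(X_Σ); each relation:

  {1,5}:  v_{1} + v_{5} = v_{8}  →  sig = (2; 1)
  {0,4}:  v_{0} + v_{4} = v_{2} + v_{5} + v_{6}  →  sig = (2; 1,1,1)
  {1,4}:  v_{1} + v_{4} = v_{2} + v_{7} + 2·v_{8}  →  sig = (2; 1,1,2)
  {2,3,6}:  v_{2} + v_{3} + v_{6} = 0  →  sig = (3; —)
  {0,7,8}:  v_{0} + v_{7} + v_{8} = v_{6}  →  sig = (3; 1)
  {3,4,6}:  v_{3} + v_{4} + v_{6} = v_{5} + v_{7} + v_{8}  →  sig = (3; 1,1,1)
  {2,5,7,8}:  v_{2} + v_{5} + v_{7} + v_{8} = v_{4}  →  sig = (4; 1)

Signatures (|P|; sorted positive RHS coefficients), sorted:
    |P|=2: 3 collections, coeffs (1), (1,1,1), (1,1,2)
    |P|=3: 3 collections, coeffs (), (1), (1,1,1)
    |P|=4: 1 collection, coeffs (1)


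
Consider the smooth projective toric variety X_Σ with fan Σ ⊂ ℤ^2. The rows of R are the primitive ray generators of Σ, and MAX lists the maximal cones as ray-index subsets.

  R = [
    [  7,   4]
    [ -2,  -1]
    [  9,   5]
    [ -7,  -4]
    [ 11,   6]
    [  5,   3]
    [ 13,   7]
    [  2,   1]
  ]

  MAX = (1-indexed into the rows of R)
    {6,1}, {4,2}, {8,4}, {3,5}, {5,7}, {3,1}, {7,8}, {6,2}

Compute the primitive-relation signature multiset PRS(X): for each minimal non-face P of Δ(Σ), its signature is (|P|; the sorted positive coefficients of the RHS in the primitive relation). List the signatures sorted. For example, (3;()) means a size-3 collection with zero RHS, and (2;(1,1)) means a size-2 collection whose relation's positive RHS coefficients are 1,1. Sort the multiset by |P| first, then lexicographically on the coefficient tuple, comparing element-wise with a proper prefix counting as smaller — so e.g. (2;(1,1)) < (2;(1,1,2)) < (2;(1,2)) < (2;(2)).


The 20 primitive collections of Σ (r=8, n=2):

  {1,4}:  v_{1} + v_{4} = 0  ⇒ sig = (2;())
  {2,8}:  v_{2} + v_{8} = 0  ⇒ sig = (2;())
  {1,2}:  v_{1} + v_{2} = v_{6}  ⇒ sig = (2;(1))
  {1,8}:  v_{1} + v_{8} = v_{3}  ⇒ sig = (2;(1))
  {2,3}:  v_{2} + v_{3} = v_{1}  ⇒ sig = (2;(1))
  {2,5}:  v_{2} + v_{5} = v_{3}  ⇒ sig = (2;(1))
  {2,7}:  v_{2} + v_{7} = v_{5}  ⇒ sig = (2;(1))
  {3,4}:  v_{3} + v_{4} = v_{8}  ⇒ sig = (2;(1))
  {3,8}:  v_{3} + v_{8} = v_{5}  ⇒ sig = (2;(1))
  {4,6}:  v_{4} + v_{6} = v_{2}  ⇒ sig = (2;(1))
  {5,8}:  v_{5} + v_{8} = v_{7}  ⇒ sig = (2;(1))
  {6,8}:  v_{6} + v_{8} = v_{1}  ⇒ sig = (2;(1))
  {1,7}:  v_{1} + v_{7} = v_{3} + v_{5}  ⇒ sig = (2;(1,1))
  {5,6}:  v_{5} + v_{6} = v_{1} + v_{3}  ⇒ sig = (2;(1,1))
  {1,5}:  v_{1} + v_{5} = 2·v_{3}  ⇒ sig = (2;(2))
  {3,6}:  v_{3} + v_{6} = 2·v_{1}  ⇒ sig = (2;(2))
  {3,7}:  v_{3} + v_{7} = 2·v_{5}  ⇒ sig = (2;(2))
  {4,5}:  v_{4} + v_{5} = 2·v_{8}  ⇒ sig = (2;(2))
  {6,7}:  v_{6} + v_{7} = 2·v_{3}  ⇒ sig = (2;(2))
  {4,7}:  v_{4} + v_{7} = 3·v_{8}  ⇒ sig = (2;(3))

so the primitive-relation signature multiset is
[(2;()), (2;()), (2;(1)), (2;(1)), (2;(1)), (2;(1)), (2;(1)), (2;(1)), (2;(1)), (2;(1)), (2;(1)), (2;(1)), (2;(1,1)), (2;(1,1)), (2;(2)), (2;(2)), (2;(2)), (2;(2)), (2;(2)), (2;(3))]


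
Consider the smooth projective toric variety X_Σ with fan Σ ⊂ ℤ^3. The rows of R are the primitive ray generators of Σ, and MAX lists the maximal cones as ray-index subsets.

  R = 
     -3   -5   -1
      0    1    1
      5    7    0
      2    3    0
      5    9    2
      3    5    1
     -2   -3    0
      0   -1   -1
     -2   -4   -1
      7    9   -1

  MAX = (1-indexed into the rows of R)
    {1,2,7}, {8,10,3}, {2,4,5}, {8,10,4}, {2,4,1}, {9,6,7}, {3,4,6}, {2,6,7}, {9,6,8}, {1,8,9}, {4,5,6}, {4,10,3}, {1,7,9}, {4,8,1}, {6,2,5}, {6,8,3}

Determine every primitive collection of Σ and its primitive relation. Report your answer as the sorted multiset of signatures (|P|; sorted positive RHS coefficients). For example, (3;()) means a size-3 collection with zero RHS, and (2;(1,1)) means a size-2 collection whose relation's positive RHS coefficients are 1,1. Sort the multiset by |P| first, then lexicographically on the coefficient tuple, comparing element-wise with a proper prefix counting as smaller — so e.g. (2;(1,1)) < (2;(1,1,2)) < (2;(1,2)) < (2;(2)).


Minimal non-faces — 24 found among 10 rays, 16 max cones:

  P={1,6}:  v_{1} + v_{6} = 0  ⇒ sig = (2;())
  P={2,8}:  v_{2} + v_{8} = 0  ⇒ sig = (2;())
  P={4,7}:  v_{4} + v_{7} = 0  ⇒ sig = (2;())
  P={2,9}:  v_{2} + v_{9} = v_{7}  ⇒ sig = (2;(1))
  P={4,9}:  v_{4} + v_{9} = v_{8}  ⇒ sig = (2;(1))
  P={5,9}:  v_{5} + v_{9} = v_{6}  ⇒ sig = (2;(1))
  P={7,8}:  v_{7} + v_{8} = v_{9}  ⇒ sig = (2;(1))
  P={1,3}:  v_{1} + v_{3} = v_{4} + v_{8}  ⇒ sig = (2;(1,1))
  P={1,5}:  v_{1} + v_{5} = v_{2} + v_{4}  ⇒ sig = (2;(1,1))
  P={2,3}:  v_{2} + v_{3} = v_{4} + v_{6}  ⇒ sig = (2;(1,1))
  P={2,10}:  v_{2} + v_{10} = v_{3} + v_{4}  ⇒ sig = (2;(1,1))
  P={3,7}:  v_{3} + v_{7} = v_{6} + v_{8}  ⇒ sig = (2;(1,1))
  P={5,7}:  v_{5} + v_{7} = v_{2} + v_{6}  ⇒ sig = (2;(1,1))
  P={5,8}:  v_{5} + v_{8} = v_{4} + v_{6}  ⇒ sig = (2;(1,1))
  P={7,10}:  v_{7} + v_{10} = v_{3} + v_{8}  ⇒ sig = (2;(1,1))
  P={5,10}:  v_{5} + v_{10} = v_{3} + 2·v_{4} + v_{6}  ⇒ sig = (2;(1,1,2))
  P={3,9}:  v_{3} + v_{9} = v_{6} + 2·v_{8}  ⇒ sig = (2;(1,2))
  P={9,10}:  v_{9} + v_{10} = v_{3} + 2·v_{8}  ⇒ sig = (2;(1,2))
  P={6,10}:  v_{6} + v_{10} = 2·v_{3}  ⇒ sig = (2;(2))
  P={1,10}:  v_{1} + v_{10} = 2·v_{4} + 2·v_{8}  ⇒ sig = (2;(2,2))
  P={3,5}:  v_{3} + v_{5} = 2·v_{4} + 2·v_{6}  ⇒ sig = (2;(2,2))
  P={2,4,6}:  v_{2} + v_{4} + v_{6} = v_{5}  ⇒ sig = (3;(1))
  P={3,4,8}:  v_{3} + v_{4} + v_{8} = v_{10}  ⇒ sig = (3;(1))
  P={4,6,8}:  v_{4} + v_{6} + v_{8} = v_{3}  ⇒ sig = (3;(1))

so the primitive-relation signature multiset is
    |P|=2: 21 collections, coeffs (), (), (), (1), (1), (1), (1), (1,1), (1,1), (1,1), (1,1), (1,1), (1,1), (1,1), (1,1), (1,1,2), (1,2), (1,2), (2), (2,2), (2,2)
    |P|=3: 3 collections, coeffs (1), (1), (1)


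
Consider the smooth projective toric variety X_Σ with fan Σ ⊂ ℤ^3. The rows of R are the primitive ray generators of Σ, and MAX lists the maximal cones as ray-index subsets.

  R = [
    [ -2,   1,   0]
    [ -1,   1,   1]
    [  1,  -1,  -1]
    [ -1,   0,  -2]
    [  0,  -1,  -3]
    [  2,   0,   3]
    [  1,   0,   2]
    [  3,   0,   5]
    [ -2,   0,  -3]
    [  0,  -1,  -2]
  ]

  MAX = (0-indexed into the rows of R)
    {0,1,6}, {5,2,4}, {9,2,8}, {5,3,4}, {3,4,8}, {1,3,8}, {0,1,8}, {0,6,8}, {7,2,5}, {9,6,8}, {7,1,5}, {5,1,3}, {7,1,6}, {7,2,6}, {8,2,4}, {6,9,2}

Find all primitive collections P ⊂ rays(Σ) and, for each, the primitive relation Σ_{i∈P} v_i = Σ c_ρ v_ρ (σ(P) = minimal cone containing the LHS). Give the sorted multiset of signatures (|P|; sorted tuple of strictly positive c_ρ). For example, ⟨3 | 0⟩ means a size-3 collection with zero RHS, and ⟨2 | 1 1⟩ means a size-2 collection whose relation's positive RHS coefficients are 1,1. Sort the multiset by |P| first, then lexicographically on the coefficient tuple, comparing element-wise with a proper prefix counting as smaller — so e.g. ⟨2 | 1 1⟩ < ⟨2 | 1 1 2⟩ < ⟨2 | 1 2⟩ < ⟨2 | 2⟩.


Σ has 23 primitive collections:

  • {1,2}:  v_{1} + v_{2} = 0 — sig = ⟨2 | 0⟩
  • {3,6}:  v_{3} + v_{6} = 0 — sig = ⟨2 | 0⟩
  • {5,8}:  v_{5} + v_{8} = 0 — sig = ⟨2 | 0⟩
  • {0,4}:  v_{0} + v_{4} = v_{8} — sig = ⟨2 | 1⟩
  • {1,4}:  v_{1} + v_{4} = v_{3} — sig = ⟨2 | 1⟩
  • {2,3}:  v_{2} + v_{3} = v_{4} — sig = ⟨2 | 1⟩
  • {3,7}:  v_{3} + v_{7} = v_{5} — sig = ⟨2 | 1⟩
  • {4,6}:  v_{4} + v_{6} = v_{2} — sig = ⟨2 | 1⟩
  • {5,6}:  v_{5} + v_{6} = v_{7} — sig = ⟨2 | 1⟩
  • {7,8}:  v_{7} + v_{8} = v_{6} — sig = ⟨2 | 1⟩
  • {0,2}:  v_{0} + v_{2} = v_{6} + v_{8} — sig = ⟨2 | 1 1⟩
  • {0,3}:  v_{0} + v_{3} = v_{1} + v_{8} — sig = ⟨2 | 1 1⟩
  • {0,5}:  v_{0} + v_{5} = v_{1} + v_{6} — sig = ⟨2 | 1 1⟩
  • {1,9}:  v_{1} + v_{9} = v_{6} + v_{8} — sig = ⟨2 | 1 1⟩
  • {3,9}:  v_{3} + v_{9} = v_{2} + v_{8} — sig = ⟨2 | 1 1⟩
  • {4,7}:  v_{4} + v_{7} = v_{2} + v_{5} — sig = ⟨2 | 1 1⟩
  • {5,9}:  v_{5} + v_{9} = v_{2} + v_{6} — sig = ⟨2 | 1 1⟩
  • {0,7}:  v_{0} + v_{7} = v_{1} + 2·v_{6} — sig = ⟨2 | 1 2⟩
  • {4,9}:  v_{4} + v_{9} = 2·v_{2} + v_{8} — sig = ⟨2 | 1 2⟩
  • {7,9}:  v_{7} + v_{9} = v_{2} + 2·v_{6} — sig = ⟨2 | 1 2⟩
  • {0,9}:  v_{0} + v_{9} = 2·v_{6} + 2·v_{8} — sig = ⟨2 | 2 2⟩
  • {1,6,8}:  v_{1} + v_{6} + v_{8} = v_{0} — sig = ⟨3 | 1⟩
  • {2,6,8}:  v_{2} + v_{6} + v_{8} = v_{9} — sig = ⟨3 | 1⟩

Hence PRS(X_Σ) =
{ ⟨2 | 0⟩ ×3,  ⟨2 | 1⟩ ×7,  ⟨2 | 1 1⟩ ×7,  ⟨2 | 1 2⟩ ×3,  ⟨2 | 2 2⟩,  ⟨3 | 1⟩ ×2 }


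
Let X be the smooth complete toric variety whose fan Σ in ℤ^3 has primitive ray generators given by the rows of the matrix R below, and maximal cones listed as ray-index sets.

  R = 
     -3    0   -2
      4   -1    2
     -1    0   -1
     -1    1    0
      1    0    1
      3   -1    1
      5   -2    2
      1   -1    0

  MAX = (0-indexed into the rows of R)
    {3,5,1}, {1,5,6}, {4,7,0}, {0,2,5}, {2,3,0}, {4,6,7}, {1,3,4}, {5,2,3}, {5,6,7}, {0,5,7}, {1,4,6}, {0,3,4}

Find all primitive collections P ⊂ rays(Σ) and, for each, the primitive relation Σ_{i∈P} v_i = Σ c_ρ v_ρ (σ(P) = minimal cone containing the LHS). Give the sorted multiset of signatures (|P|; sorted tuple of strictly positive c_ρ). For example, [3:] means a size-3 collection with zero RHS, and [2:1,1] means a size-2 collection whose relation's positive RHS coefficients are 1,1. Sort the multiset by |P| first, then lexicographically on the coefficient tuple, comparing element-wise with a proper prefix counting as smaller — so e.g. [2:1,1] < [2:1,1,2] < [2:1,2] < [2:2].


Primitive collections (11):

  P={2,4}:  v_{2} + v_{4} = 0 — sig = [2:]
  P={3,7}:  v_{3} + v_{7} = 0 — sig = [2:]
  P={0,1}:  v_{0} + v_{1} = v_{7} — sig = [2:1]
  P={1,2}:  v_{1} + v_{2} = v_{5} — sig = [2:1]
  P={1,7}:  v_{1} + v_{7} = v_{6} — sig = [2:1]
  P={3,6}:  v_{3} + v_{6} = v_{1} — sig = [2:1]
  P={4,5}:  v_{4} + v_{5} = v_{1} — sig = [2:1]
  P={2,6}:  v_{2} + v_{6} = v_{5} + v_{7} — sig = [2:1,1]
  P={2,7}:  v_{2} + v_{7} = v_{0} + v_{5} — sig = [2:1,1]
  P={0,6}:  v_{0} + v_{6} = 2·v_{7} — sig = [2:2]
  P={0,3,5}:  v_{0} + v_{3} + v_{5} = v_{2} — sig = [3:1]

Sorted signature multiset PRS(X):
    |P|=2: 10 collections, coeffs (), (), (1), (1), (1), (1), (1), (1,1), (1,1), (2)
    |P|=3: 1 collection, coeffs (1)


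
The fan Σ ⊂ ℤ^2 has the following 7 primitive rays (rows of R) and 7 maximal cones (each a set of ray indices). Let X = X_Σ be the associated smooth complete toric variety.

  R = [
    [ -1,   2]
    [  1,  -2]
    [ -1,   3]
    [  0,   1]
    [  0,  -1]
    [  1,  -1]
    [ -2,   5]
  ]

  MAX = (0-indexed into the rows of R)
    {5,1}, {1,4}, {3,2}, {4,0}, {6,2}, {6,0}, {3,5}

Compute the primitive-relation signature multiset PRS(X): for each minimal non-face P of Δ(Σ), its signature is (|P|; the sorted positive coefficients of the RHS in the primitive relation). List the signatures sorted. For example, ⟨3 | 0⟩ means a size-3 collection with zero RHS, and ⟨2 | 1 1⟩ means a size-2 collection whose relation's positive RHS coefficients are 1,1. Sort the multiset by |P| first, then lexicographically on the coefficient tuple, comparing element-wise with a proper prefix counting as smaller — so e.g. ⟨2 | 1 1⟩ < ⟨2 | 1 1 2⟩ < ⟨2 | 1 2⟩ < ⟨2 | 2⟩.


14 minimal non-faces of Δ(Σ) (on 7 rays):

  • {0,1}:  v_{0} + v_{1} = 0  ⟹  sig = ⟨2 | 0⟩
  • {3,4}:  v_{3} + v_{4} = 0  ⟹  sig = ⟨2 | 0⟩
  • {0,2}:  v_{0} + v_{2} = v_{6}  ⟹  sig = ⟨2 | 1⟩
  • {0,3}:  v_{0} + v_{3} = v_{2}  ⟹  sig = ⟨2 | 1⟩
  • {0,5}:  v_{0} + v_{5} = v_{3}  ⟹  sig = ⟨2 | 1⟩
  • {1,2}:  v_{1} + v_{2} = v_{3}  ⟹  sig = ⟨2 | 1⟩
  • {1,3}:  v_{1} + v_{3} = v_{5}  ⟹  sig = ⟨2 | 1⟩
  • {1,6}:  v_{1} + v_{6} = v_{2}  ⟹  sig = ⟨2 | 1⟩
  • {2,4}:  v_{2} + v_{4} = v_{0}  ⟹  sig = ⟨2 | 1⟩
  • {4,5}:  v_{4} + v_{5} = v_{1}  ⟹  sig = ⟨2 | 1⟩
  • {5,6}:  v_{5} + v_{6} = v_{2} + v_{3}  ⟹  sig = ⟨2 | 1 1⟩
  • {2,5}:  v_{2} + v_{5} = 2·v_{3}  ⟹  sig = ⟨2 | 2⟩
  • {3,6}:  v_{3} + v_{6} = 2·v_{2}  ⟹  sig = ⟨2 | 2⟩
  • {4,6}:  v_{4} + v_{6} = 2·v_{0}  ⟹  sig = ⟨2 | 2⟩

so the primitive-relation signature multiset is
[⟨2 | 0⟩, ⟨2 | 0⟩, ⟨2 | 1⟩, ⟨2 | 1⟩, ⟨2 | 1⟩, ⟨2 | 1⟩, ⟨2 | 1⟩, ⟨2 | 1⟩, ⟨2 | 1⟩, ⟨2 | 1⟩, ⟨2 | 1 1⟩, ⟨2 | 2⟩, ⟨2 | 2⟩, ⟨2 | 2⟩]


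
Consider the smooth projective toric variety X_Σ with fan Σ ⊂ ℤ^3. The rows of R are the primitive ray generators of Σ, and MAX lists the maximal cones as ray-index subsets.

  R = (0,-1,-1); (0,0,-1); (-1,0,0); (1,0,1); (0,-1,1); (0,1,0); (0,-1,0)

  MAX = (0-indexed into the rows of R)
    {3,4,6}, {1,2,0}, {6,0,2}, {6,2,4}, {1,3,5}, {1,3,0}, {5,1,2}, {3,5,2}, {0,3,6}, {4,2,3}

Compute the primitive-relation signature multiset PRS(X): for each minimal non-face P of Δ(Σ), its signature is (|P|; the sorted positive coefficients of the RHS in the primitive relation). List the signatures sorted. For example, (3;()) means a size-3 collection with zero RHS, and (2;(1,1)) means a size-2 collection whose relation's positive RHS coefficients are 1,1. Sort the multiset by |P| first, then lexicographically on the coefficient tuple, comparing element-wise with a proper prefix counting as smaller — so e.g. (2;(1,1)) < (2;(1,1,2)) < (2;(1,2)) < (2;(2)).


Σ has 9 primitive collections:

  P = {5,6}:  v_{5} + v_{6} = 0 ; sig = (2;())
  P = {0,5}:  v_{0} + v_{5} = v_{1} ; sig = (2;(1))
  P = {1,4}:  v_{1} + v_{4} = v_{6} ; sig = (2;(1))
  P = {1,6}:  v_{1} + v_{6} = v_{0} ; sig = (2;(1))
  P = {4,5}:  v_{4} + v_{5} = v_{2} + v_{3} ; sig = (2;(1,1))
  P = {0,4}:  v_{0} + v_{4} = 2·v_{6} ; sig = (2;(2))
  P = {1,2,3}:  v_{1} + v_{2} + v_{3} = 0 ; sig = (3;())
  P = {0,2,3}:  v_{0} + v_{2} + v_{3} = v_{6} ; sig = (3;(1))
  P = {2,3,6}:  v_{2} + v_{3} + v_{6} = v_{4} ; sig = (3;(1))

so the primitive-relation signature multiset is
    |P|=2: 6 collections, coeffs (), (1), (1), (1), (1,1), (2)
    |P|=3: 3 collections, coeffs (), (1), (1)


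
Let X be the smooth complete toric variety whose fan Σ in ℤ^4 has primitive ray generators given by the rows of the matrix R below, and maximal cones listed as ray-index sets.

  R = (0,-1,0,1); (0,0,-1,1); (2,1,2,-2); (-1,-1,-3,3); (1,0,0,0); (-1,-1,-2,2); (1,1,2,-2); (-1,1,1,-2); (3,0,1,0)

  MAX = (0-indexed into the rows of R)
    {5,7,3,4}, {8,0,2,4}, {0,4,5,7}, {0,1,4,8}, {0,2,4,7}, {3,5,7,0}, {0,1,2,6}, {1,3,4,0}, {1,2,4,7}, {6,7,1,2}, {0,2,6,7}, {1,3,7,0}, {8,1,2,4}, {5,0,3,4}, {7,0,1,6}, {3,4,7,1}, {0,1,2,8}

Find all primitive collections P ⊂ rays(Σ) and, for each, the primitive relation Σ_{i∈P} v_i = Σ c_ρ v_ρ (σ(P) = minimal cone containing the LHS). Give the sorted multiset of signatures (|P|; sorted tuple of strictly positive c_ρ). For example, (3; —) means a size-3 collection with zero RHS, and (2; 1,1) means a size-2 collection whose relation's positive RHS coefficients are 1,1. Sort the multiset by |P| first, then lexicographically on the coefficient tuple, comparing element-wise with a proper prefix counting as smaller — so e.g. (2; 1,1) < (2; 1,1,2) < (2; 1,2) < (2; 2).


Δ(Σ) — 9 vertices, 14 min non-faces:

  {5,6}:  v_{5} + v_{6} = 0  →  sig = (2; —)
  {1,5}:  v_{1} + v_{5} = v_{3}  →  sig = (2; 1)
  {2,5}:  v_{2} + v_{5} = v_{4}  →  sig = (2; 1)
  {3,6}:  v_{3} + v_{6} = v_{1}  →  sig = (2; 1)
  {4,6}:  v_{4} + v_{6} = v_{2}  →  sig = (2; 1)
  {7,8}:  v_{7} + v_{8} = v_{2}  →  sig = (2; 1)
  {2,3}:  v_{2} + v_{3} = v_{1} + v_{4}  →  sig = (2; 1,1)
  {5,8}:  v_{5} + v_{8} = v_{0} + v_{1} + 2·v_{4}  →  sig = (2; 1,1,2)
  {6,8}:  v_{6} + v_{8} = v_{0} + v_{1} + 2·v_{2}  →  sig = (2; 1,1,2)
  {3,8}:  v_{3} + v_{8} = v_{0} + 2·v_{1} + 2·v_{4}  →  sig = (2; 1,2,2)
  {0,1,4,7}:  v_{0} + v_{1} + v_{4} + v_{7} = 0  →  sig = (4; —)
  {0,1,2,4}:  v_{0} + v_{1} + v_{2} + v_{4} = v_{8}  →  sig = (4; 1)
  {0,1,2,7}:  v_{0} + v_{1} + v_{2} + v_{7} = v_{6}  →  sig = (4; 1)
  {0,3,4,7}:  v_{0} + v_{3} + v_{4} + v_{7} = v_{5}  →  sig = (4; 1)

Sorted signature multiset PRS(X):
    (2; —)
    (2; 1)
    (2; 1)
    (2; 1)
    (2; 1)
    (2; 1)
    (2; 1,1)
    (2; 1,1,2)
    (2; 1,1,2)
    (2; 1,2,2)
    (4; —)
    (4; 1)
    (4; 1)
    (4; 1)


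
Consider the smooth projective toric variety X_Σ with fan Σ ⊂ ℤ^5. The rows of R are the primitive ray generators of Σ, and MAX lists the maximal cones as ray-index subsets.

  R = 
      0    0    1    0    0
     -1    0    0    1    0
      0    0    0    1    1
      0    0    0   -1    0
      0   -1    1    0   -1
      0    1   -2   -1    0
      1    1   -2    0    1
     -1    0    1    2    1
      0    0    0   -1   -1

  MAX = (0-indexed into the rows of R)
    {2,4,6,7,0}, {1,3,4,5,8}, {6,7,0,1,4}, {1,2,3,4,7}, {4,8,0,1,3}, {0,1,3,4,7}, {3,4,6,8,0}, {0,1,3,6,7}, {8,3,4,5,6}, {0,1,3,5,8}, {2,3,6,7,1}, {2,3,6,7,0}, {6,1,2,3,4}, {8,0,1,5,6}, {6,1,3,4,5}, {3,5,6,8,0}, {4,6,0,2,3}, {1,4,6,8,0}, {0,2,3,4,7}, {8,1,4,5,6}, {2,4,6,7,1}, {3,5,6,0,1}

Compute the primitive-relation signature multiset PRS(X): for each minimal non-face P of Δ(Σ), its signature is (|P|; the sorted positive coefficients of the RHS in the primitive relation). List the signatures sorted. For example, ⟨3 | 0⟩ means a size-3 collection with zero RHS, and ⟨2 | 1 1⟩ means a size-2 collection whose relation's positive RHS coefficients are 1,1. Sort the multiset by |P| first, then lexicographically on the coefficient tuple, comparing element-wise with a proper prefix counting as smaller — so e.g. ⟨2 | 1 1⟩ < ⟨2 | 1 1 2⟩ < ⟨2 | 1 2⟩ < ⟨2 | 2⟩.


9 minimal non-faces of Δ(Σ) (on 9 rays):

  • {2,8}:  v_{2} + v_{8} = 0  →  sig = ⟨2 | 0⟩
  • {7,8}:  v_{7} + v_{8} = v_{0} + v_{1}  →  sig = ⟨2 | 1 1⟩
  • {2,5}:  v_{2} + v_{5} = v_{1} + v_{3} + v_{6}  →  sig = ⟨2 | 1 1 1⟩
  • {5,7}:  v_{5} + v_{7} = v_{0} + 2·v_{1} + v_{3} + v_{6}  →  sig = ⟨2 | 1 1 1 2⟩
  • {0,1,2}:  v_{0} + v_{1} + v_{2} = v_{7}  →  sig = ⟨3 | 1⟩
  • {0,4,5}:  v_{0} + v_{4} + v_{5} = v_{8}  →  sig = ⟨3 | 1⟩
  • {1,3,6,8}:  v_{1} + v_{3} + v_{6} + v_{8} = v_{5}  →  sig = ⟨4 | 1⟩
  • {3,4,6,7}:  v_{3} + v_{4} + v_{6} + v_{7} = v_{2}  →  sig = ⟨4 | 1⟩
  • {0,1,3,4,6}:  v_{0} + v_{1} + v_{3} + v_{4} + v_{6} = 0  →  sig = ⟨5 | 0⟩

Hence PRS(X_Σ) =
[⟨2 | 0⟩, ⟨2 | 1 1⟩, ⟨2 | 1 1 1⟩, ⟨2 | 1 1 1 2⟩, ⟨3 | 1⟩, ⟨3 | 1⟩, ⟨4 | 1⟩, ⟨4 | 1⟩, ⟨5 | 0⟩]


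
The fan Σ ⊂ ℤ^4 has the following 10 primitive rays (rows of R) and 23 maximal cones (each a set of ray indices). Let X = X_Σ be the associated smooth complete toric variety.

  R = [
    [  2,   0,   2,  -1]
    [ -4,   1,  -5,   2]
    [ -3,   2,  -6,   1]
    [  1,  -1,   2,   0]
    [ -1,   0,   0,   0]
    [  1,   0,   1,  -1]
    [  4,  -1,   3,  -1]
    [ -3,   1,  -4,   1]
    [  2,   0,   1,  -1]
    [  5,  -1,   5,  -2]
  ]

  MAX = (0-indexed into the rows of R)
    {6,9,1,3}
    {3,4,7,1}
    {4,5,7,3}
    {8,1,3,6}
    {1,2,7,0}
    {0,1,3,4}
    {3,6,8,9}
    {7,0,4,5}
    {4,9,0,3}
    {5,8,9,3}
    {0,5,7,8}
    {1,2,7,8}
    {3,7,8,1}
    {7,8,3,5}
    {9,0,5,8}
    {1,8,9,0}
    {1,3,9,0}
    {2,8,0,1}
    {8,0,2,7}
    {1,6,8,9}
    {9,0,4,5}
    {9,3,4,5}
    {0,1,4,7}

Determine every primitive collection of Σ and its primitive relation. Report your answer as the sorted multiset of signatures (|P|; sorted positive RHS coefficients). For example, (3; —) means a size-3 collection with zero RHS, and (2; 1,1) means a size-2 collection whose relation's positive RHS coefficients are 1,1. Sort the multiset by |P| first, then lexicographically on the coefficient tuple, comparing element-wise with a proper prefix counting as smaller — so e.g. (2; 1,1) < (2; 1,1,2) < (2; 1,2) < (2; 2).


18 minimal non-faces of Δ(Σ) (on 10 rays):

  • {1,5}:  v_{1} + v_{5} = v_{7}  so sig = (2; 1)
  • {4,8}:  v_{4} + v_{8} = v_{5}  so sig = (2; 1)
  • {7,9}:  v_{7} + v_{9} = v_{8}  so sig = (2; 1)
  • {2,3}:  v_{2} + v_{3} = v_{1} + v_{8}  so sig = (2; 1,1)
  • {4,6}:  v_{4} + v_{6} = v_{3} + v_{8}  so sig = (2; 1,1)
  • {2,5}:  v_{2} + v_{5} = v_{0} + 2·v_{7} + v_{8}  so sig = (2; 1,1,2)
  • {2,9}:  v_{2} + v_{9} = v_{0} + v_{1} + 2·v_{8}  so sig = (2; 1,1,2)
  • {6,7}:  v_{6} + v_{7} = v_{1} + v_{3} + 2·v_{8}  so sig = (2; 1,1,2)
  • {0,6}:  v_{0} + v_{6} = v_{1} + 2·v_{9}  so sig = (2; 1,2)
  • {2,4}:  v_{2} + v_{4} = v_{0} + 2·v_{7}  so sig = (2; 1,2)
  • {5,6}:  v_{5} + v_{6} = v_{3} + 2·v_{8}  so sig = (2; 1,2)
  • {2,6}:  v_{2} + v_{6} = 2·v_{1} + 2·v_{8} + v_{9}  so sig = (2; 1,2,2)
  • {0,3,7}:  v_{0} + v_{3} + v_{7} = 0  so sig = (3; —)
  • {1,4,9}:  v_{1} + v_{4} + v_{9} = 0  so sig = (3; —)
  • {0,3,8}:  v_{0} + v_{3} + v_{8} = v_{9}  so sig = (3; 1)
  • {0,3,5}:  v_{0} + v_{3} + v_{5} = v_{4} + v_{9}  so sig = (3; 1,1)
  • {0,1,7,8}:  v_{0} + v_{1} + v_{7} + v_{8} = v_{2}  so sig = (4; 1)
  • {1,3,8,9}:  v_{1} + v_{3} + v_{8} + v_{9} = v_{6}  so sig = (4; 1)

Signatures (|P|; sorted positive RHS coefficients), sorted:
{ (2; 1) ×3,  (2; 1,1) ×2,  (2; 1,1,2) ×3,  (2; 1,2) ×3,  (2; 1,2,2),  (3; —) ×2,  (3; 1),  (3; 1,1),  (4; 1) ×2 }
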